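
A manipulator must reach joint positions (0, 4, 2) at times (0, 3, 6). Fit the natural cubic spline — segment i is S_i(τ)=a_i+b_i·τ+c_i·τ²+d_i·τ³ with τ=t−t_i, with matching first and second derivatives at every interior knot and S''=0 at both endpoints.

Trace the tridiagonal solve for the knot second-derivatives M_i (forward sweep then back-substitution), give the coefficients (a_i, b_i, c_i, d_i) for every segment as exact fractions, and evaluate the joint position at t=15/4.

Δ: Δ0=4/3, Δ1=-2/3
row 1: diag=12, rhs=-12; c'=1/4, d'=-1
back: M1=-1
M: M0=0, M1=-1, M2=0
seg 0: a=0, c=M0/2=0, d=(M1−M0)/(6·3)=-1/18, b=Δ0−h0·(2M0+M1)/6=11/6
seg 1: a=4, c=M1/2=-1/2, d=(M2−M1)/(6·3)=1/18, b=Δ1−h1·(2M1+M2)/6=1/3
t_q=15/4 → seg 1, τ=3/4; S=4+1/3·τ+-1/2·τ²+1/18·τ³=511/128

  seg 0: a=0 b=11/6 c=0 d=-1/18
  seg 1: a=4 b=1/3 c=-1/2 d=1/18
S(15/4) = 511/128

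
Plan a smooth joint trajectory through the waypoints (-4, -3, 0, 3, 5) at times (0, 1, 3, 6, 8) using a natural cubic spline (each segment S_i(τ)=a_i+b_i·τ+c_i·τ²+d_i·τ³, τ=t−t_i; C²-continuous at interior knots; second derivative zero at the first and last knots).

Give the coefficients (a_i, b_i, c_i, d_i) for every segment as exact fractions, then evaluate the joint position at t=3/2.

Δ: Δ0=1, Δ1=3/2, Δ2=1, Δ3=1
row 1: diag=6, rhs=3; c'=1/3, d'=1/2
row 2: denom=10−2·1/3=28/3; d'=(-3−2·1/2)/(28/3)=-3/7
row 3: denom=10−3·9/28=253/28; d'=(0−3·-3/7)/(253/28)=36/253
back: M3=36/253
back: M2=-3/7−9/28·36/253=-120/253
back: M1=1/2−1/3·-120/253=333/506
M: M0=0, M1=333/506, M2=-120/253, M3=36/253, M4=0
seg 0: a=-4, c=M0/2=0, d=(M1−M0)/(6·1)=111/1012, b=Δ0−h0·(2M0+M1)/6=901/1012
seg 1: a=-3, c=M1/2=333/1012, d=(M2−M1)/(6·2)=-191/2024, b=Δ1−h1·(2M1+M2)/6=617/506
seg 2: a=0, c=M2/2=-60/253, d=(M3−M2)/(6·3)=26/759, b=Δ2−h2·(2M2+M3)/6=355/253
seg 3: a=3, c=M3/2=18/253, d=(M4−M3)/(6·2)=-3/253, b=Δ3−h3·(2M3+M4)/6=229/253
t_q=3/2 → seg 1, τ=1/2; S=-3+617/506·τ+333/1012·τ²+-191/2024·τ³=-37563/16192

  seg 0: a=-4 b=901/1012 c=0 d=111/1012
  seg 1: a=-3 b=617/506 c=333/1012 d=-191/2024
  seg 2: a=0 b=355/253 c=-60/253 d=26/759
  seg 3: a=3 b=229/253 c=18/253 d=-3/253
S(3/2) = -37563/16192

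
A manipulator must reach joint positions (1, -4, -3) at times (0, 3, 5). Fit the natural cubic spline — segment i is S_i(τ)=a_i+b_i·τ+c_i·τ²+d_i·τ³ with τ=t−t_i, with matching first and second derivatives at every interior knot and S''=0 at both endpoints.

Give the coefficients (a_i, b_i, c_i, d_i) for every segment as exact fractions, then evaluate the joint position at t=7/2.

Δ: Δ0=-5/3, Δ1=1/2
row 1: diag=10, rhs=13; c'=1/5, d'=13/10
back: M1=13/10
M: M0=0, M1=13/10, M2=0
seg 0: a=1, c=M0/2=0, d=(M1−M0)/(6·3)=13/180, b=Δ0−h0·(2M0+M1)/6=-139/60
seg 1: a=-4, c=M1/2=13/20, d=(M2−M1)/(6·2)=-13/120, b=Δ1−h1·(2M1+M2)/6=-11/30
t_q=7/2 → seg 1, τ=1/2; S=-4+-11/30·τ+13/20·τ²+-13/120·τ³=-1291/320

  seg 0: a=1 b=-139/60 c=0 d=13/180
  seg 1: a=-4 b=-11/30 c=13/20 d=-13/120
S(7/2) = -1291/320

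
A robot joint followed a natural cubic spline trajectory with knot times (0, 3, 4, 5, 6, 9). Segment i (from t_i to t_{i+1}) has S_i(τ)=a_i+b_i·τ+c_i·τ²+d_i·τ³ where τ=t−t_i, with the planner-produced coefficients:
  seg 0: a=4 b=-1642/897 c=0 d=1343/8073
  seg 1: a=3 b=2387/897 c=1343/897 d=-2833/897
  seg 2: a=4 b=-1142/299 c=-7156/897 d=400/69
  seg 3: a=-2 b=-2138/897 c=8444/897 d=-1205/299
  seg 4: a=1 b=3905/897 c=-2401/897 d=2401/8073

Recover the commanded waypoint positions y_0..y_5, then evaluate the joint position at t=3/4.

y_0 = S_0(0) = a_0 = 4
y_1 = S_1(0) = a_1 = 3
y_2 = S_2(0) = a_2 = 4
y_3 = S_3(0) = a_3 = -2
y_4 = S_4(0) = a_4 = 1
y_5 = S_4(3) = -2
t_q=3/4 is in segment 0 (τ=3/4); S_0(τ)=51615/19136

y_0=4 y_1=3 y_2=4 y_3=-2 y_4=1 y_5=-2
S(3/4) = 51615/19136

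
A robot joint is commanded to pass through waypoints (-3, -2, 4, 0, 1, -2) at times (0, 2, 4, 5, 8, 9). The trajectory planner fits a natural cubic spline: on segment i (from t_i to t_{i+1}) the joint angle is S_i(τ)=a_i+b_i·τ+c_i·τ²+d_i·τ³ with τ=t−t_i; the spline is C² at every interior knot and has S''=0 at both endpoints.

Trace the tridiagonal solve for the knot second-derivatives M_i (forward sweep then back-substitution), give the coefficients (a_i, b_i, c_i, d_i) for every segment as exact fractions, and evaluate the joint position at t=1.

  seg 0: a=-3 b=-1613/1767 c=0 d=4993/14136
  seg 1: a=-2 b=11753/3534 c=4993/2356 d=-8065/7068
  seg 2: a=4 b=-6679/3534 c=-11137/2356 d=18497/7068
  seg 3: a=0 b=-24689/7068 c=1840/589 d=-4355/7068
  seg 4: a=1 b=-4897/3534 c=-5705/2356 d=5705/7068
S(1) = -16773/4712

Δ: Δ0=1/2, Δ1=3, Δ2=-4, Δ3=1/3, Δ4=-3
row 1: diag=8, rhs=15; c'=1/4, d'=15/8
row 2: denom=6−2·1/4=11/2; d'=(-42−2·15/8)/(11/2)=-183/22
row 3: denom=8−1·2/11=86/11; d'=(26−1·-183/22)/(86/11)=755/172
row 4: denom=8−3·33/86=589/86; d'=(-20−3·755/172)/(589/86)=-5705/1178
back: M4=-5705/1178
back: M3=755/172−33/86·-5705/1178=3680/589
back: M2=-183/22−2/11·3680/589=-11137/1178
back: M1=15/8−1/4·-11137/1178=4993/1178
M: M0=0, M1=4993/1178, M2=-11137/1178, M3=3680/589, M4=-5705/1178, M5=0
seg 0: a=-3, c=M0/2=0, d=(M1−M0)/(6·2)=4993/14136, b=Δ0−h0·(2M0+M1)/6=-1613/1767
seg 1: a=-2, c=M1/2=4993/2356, d=(M2−M1)/(6·2)=-8065/7068, b=Δ1−h1·(2M1+M2)/6=11753/3534
seg 2: a=4, c=M2/2=-11137/2356, d=(M3−M2)/(6·1)=18497/7068, b=Δ2−h2·(2M2+M3)/6=-6679/3534
seg 3: a=0, c=M3/2=1840/589, d=(M4−M3)/(6·3)=-4355/7068, b=Δ3−h3·(2M3+M4)/6=-24689/7068
seg 4: a=1, c=M4/2=-5705/2356, d=(M5−M4)/(6·1)=5705/7068, b=Δ4−h4·(2M4+M5)/6=-4897/3534
t_q=1 → seg 0, τ=1; S=-3+-1613/1767·τ+0·τ²+4993/14136·τ³=-16773/4712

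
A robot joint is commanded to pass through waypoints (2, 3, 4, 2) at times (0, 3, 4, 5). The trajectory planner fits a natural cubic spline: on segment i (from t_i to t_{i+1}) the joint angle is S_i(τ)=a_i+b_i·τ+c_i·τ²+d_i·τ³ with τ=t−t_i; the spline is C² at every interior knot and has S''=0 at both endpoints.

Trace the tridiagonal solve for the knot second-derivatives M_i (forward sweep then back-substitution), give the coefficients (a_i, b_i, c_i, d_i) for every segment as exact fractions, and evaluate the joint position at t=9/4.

Δ: Δ0=1/3, Δ1=1, Δ2=-2
row 1: diag=8, rhs=4; c'=1/8, d'=1/2
row 2: denom=4−1·1/8=31/8; d'=(-18−1·1/2)/(31/8)=-148/31
back: M2=-148/31
back: M1=1/2−1/8·-148/31=34/31
M: M0=0, M1=34/31, M2=-148/31, M3=0
seg 0: a=2, c=M0/2=0, d=(M1−M0)/(6·3)=17/279, b=Δ0−h0·(2M0+M1)/6=-20/93
seg 1: a=3, c=M1/2=17/31, d=(M2−M1)/(6·1)=-91/93, b=Δ1−h1·(2M1+M2)/6=133/93
seg 2: a=4, c=M2/2=-74/31, d=(M3−M2)/(6·1)=74/93, b=Δ2−h2·(2M2+M3)/6=-38/93
t_q=9/4 → seg 0, τ=9/4; S=2+-20/93·τ+0·τ²+17/279·τ³=4385/1984

  seg 0: a=2 b=-20/93 c=0 d=17/279
  seg 1: a=3 b=133/93 c=17/31 d=-91/93
  seg 2: a=4 b=-38/93 c=-74/31 d=74/93
S(9/4) = 4385/1984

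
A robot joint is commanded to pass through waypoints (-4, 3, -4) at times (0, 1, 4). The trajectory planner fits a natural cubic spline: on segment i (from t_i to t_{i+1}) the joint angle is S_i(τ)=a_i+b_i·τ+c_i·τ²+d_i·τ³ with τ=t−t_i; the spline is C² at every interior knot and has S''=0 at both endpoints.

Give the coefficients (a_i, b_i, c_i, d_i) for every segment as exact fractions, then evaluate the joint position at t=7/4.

Δ: Δ0=7, Δ1=-7/3
row 1: diag=8, rhs=-56; c'=3/8, d'=-7
back: M1=-7
M: M0=0, M1=-7, M2=0
seg 0: a=-4, c=M0/2=0, d=(M1−M0)/(6·1)=-7/6, b=Δ0−h0·(2M0+M1)/6=49/6
seg 1: a=3, c=M1/2=-7/2, d=(M2−M1)/(6·3)=7/18, b=Δ1−h1·(2M1+M2)/6=14/3
t_q=7/4 → seg 1, τ=3/4; S=3+14/3·τ+-7/2·τ²+7/18·τ³=601/128

  seg 0: a=-4 b=49/6 c=0 d=-7/6
  seg 1: a=3 b=14/3 c=-7/2 d=7/18
S(7/4) = 601/128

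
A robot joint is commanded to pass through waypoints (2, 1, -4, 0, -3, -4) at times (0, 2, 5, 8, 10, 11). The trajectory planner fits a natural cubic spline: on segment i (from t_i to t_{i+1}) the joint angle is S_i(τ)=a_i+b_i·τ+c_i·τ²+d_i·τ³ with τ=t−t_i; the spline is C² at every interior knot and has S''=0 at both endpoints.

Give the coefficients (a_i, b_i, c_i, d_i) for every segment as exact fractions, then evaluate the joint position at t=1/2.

  seg 0: a=2 b=-16/1419 c=0 d=-1387/11352
  seg 1: a=1 b=-4193/2838 c=-1387/1892 d=3803/17028
  seg 2: a=-4 b=875/5676 c=604/473 d=-5017/17028
  seg 3: a=0 b=-395/2838 c=-2601/1892 d=3941/11352
  seg 4: a=-3 b=-2089/1419 c=335/473 d=-335/1419
S(1/2) = 59911/30272

Δ: Δ0=-1/2, Δ1=-5/3, Δ2=4/3, Δ3=-3/2, Δ4=-1
row 1: diag=10, rhs=-7; c'=3/10, d'=-7/10
row 2: denom=12−3·3/10=111/10; d'=(18−3·-7/10)/(111/10)=67/37
row 3: denom=10−3·10/37=340/37; d'=(-17−3·67/37)/(340/37)=-83/34
row 4: denom=6−2·37/170=473/85; d'=(3−2·-83/34)/(473/85)=670/473
back: M4=670/473
back: M3=-83/34−37/170·670/473=-2601/946
back: M2=67/37−10/37·-2601/946=1208/473
back: M1=-7/10−3/10·1208/473=-1387/946
M: M0=0, M1=-1387/946, M2=1208/473, M3=-2601/946, M4=670/473, M5=0
seg 0: a=2, c=M0/2=0, d=(M1−M0)/(6·2)=-1387/11352, b=Δ0−h0·(2M0+M1)/6=-16/1419
seg 1: a=1, c=M1/2=-1387/1892, d=(M2−M1)/(6·3)=3803/17028, b=Δ1−h1·(2M1+M2)/6=-4193/2838
seg 2: a=-4, c=M2/2=604/473, d=(M3−M2)/(6·3)=-5017/17028, b=Δ2−h2·(2M2+M3)/6=875/5676
seg 3: a=0, c=M3/2=-2601/1892, d=(M4−M3)/(6·2)=3941/11352, b=Δ3−h3·(2M3+M4)/6=-395/2838
seg 4: a=-3, c=M4/2=335/473, d=(M5−M4)/(6·1)=-335/1419, b=Δ4−h4·(2M4+M5)/6=-2089/1419
t_q=1/2 → seg 0, τ=1/2; S=2+-16/1419·τ+0·τ²+-1387/11352·τ³=59911/30272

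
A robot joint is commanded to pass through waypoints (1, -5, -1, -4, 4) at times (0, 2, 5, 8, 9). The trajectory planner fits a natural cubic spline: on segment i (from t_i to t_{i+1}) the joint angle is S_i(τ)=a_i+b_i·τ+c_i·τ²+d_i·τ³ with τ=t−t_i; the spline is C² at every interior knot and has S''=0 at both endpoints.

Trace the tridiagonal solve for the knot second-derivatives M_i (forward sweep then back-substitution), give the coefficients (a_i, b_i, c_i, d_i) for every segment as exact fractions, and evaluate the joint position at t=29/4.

  seg 0: a=1 b=-1711/399 c=0 d=257/798
  seg 1: a=-5 b=-169/399 c=257/133 d=-1612/3591
  seg 2: a=-1 b=-379/399 c=-841/399 d=2503/3591
  seg 3: a=-4 b=2084/399 c=554/133 d=-554/399
S(29/4) = -2629/448

Δ: Δ0=-3, Δ1=4/3, Δ2=-1, Δ3=8
row 1: diag=10, rhs=26; c'=3/10, d'=13/5
row 2: denom=12−3·3/10=111/10; d'=(-14−3·13/5)/(111/10)=-218/111
row 3: denom=8−3·10/37=266/37; d'=(54−3·-218/111)/(266/37)=1108/133
back: M3=1108/133
back: M2=-218/111−10/37·1108/133=-1682/399
back: M1=13/5−3/10·-1682/399=514/133
M: M0=0, M1=514/133, M2=-1682/399, M3=1108/133, M4=0
seg 0: a=1, c=M0/2=0, d=(M1−M0)/(6·2)=257/798, b=Δ0−h0·(2M0+M1)/6=-1711/399
seg 1: a=-5, c=M1/2=257/133, d=(M2−M1)/(6·3)=-1612/3591, b=Δ1−h1·(2M1+M2)/6=-169/399
seg 2: a=-1, c=M2/2=-841/399, d=(M3−M2)/(6·3)=2503/3591, b=Δ2−h2·(2M2+M3)/6=-379/399
seg 3: a=-4, c=M3/2=554/133, d=(M4−M3)/(6·1)=-554/399, b=Δ3−h3·(2M3+M4)/6=2084/399
t_q=29/4 → seg 2, τ=9/4; S=-1+-379/399·τ+-841/399·τ²+2503/3591·τ³=-2629/448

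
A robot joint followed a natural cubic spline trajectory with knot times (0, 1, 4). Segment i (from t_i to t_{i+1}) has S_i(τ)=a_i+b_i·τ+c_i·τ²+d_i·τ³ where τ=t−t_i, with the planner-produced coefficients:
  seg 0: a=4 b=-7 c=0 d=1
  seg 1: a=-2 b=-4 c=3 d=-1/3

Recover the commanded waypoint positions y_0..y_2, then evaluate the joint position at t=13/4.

y_0=4 y_1=-2 y_2=4
S(13/4) = 25/64

y_0 = S_0(0) = a_0 = 4
y_1 = S_1(0) = a_1 = -2
y_2 = S_1(3) = 4
t_q=13/4 is in segment 1 (τ=9/4); S_1(τ)=25/64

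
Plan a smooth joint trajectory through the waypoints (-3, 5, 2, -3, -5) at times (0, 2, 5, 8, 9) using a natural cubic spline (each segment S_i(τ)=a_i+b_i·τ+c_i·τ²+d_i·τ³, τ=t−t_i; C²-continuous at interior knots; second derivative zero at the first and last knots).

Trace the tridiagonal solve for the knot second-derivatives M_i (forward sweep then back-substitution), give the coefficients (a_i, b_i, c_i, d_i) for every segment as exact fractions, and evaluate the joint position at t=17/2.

  seg 0: a=-3 b=2018/399 c=0 d=-211/798
  seg 1: a=5 b=752/399 c=-211/133 d=748/3591
  seg 2: a=2 b=-802/399 c=115/399 d=-208/3591
  seg 3: a=-3 b=-736/399 c=-31/133 d=31/399
S(17/2) = -4225/1064

Δ: Δ0=4, Δ1=-1, Δ2=-5/3, Δ3=-2
row 1: diag=10, rhs=-30; c'=3/10, d'=-3
row 2: denom=12−3·3/10=111/10; d'=(-4−3·-3)/(111/10)=50/111
row 3: denom=8−3·10/37=266/37; d'=(-2−3·50/111)/(266/37)=-62/133
back: M3=-62/133
back: M2=50/111−10/37·-62/133=230/399
back: M1=-3−3/10·230/399=-422/133
M: M0=0, M1=-422/133, M2=230/399, M3=-62/133, M4=0
seg 0: a=-3, c=M0/2=0, d=(M1−M0)/(6·2)=-211/798, b=Δ0−h0·(2M0+M1)/6=2018/399
seg 1: a=5, c=M1/2=-211/133, d=(M2−M1)/(6·3)=748/3591, b=Δ1−h1·(2M1+M2)/6=752/399
seg 2: a=2, c=M2/2=115/399, d=(M3−M2)/(6·3)=-208/3591, b=Δ2−h2·(2M2+M3)/6=-802/399
seg 3: a=-3, c=M3/2=-31/133, d=(M4−M3)/(6·1)=31/399, b=Δ3−h3·(2M3+M4)/6=-736/399
t_q=17/2 → seg 3, τ=1/2; S=-3+-736/399·τ+-31/133·τ²+31/399·τ³=-4225/1064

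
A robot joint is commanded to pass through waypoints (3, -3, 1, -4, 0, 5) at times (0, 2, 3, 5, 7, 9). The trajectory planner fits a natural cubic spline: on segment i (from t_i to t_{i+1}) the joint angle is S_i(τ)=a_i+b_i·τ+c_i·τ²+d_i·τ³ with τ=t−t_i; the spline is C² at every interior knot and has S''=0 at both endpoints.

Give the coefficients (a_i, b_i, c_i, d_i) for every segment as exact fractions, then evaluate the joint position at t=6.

Δ: Δ0=-3, Δ1=4, Δ2=-5/2, Δ3=2, Δ4=5/2
row 1: diag=6, rhs=42; c'=1/6, d'=7
row 2: denom=6−1·1/6=35/6; d'=(-39−1·7)/(35/6)=-276/35
row 3: denom=8−2·12/35=256/35; d'=(27−2·-276/35)/(256/35)=1497/256
row 4: denom=8−2·35/128=477/64; d'=(3−2·1497/256)/(477/64)=-7/6
back: M4=-7/6
back: M3=1497/256−35/128·-7/6=37/6
back: M2=-276/35−12/35·37/6=-10
back: M1=7−1/6·-10=26/3
M: M0=0, M1=26/3, M2=-10, M3=37/6, M4=-7/6, M5=0
seg 0: a=3, c=M0/2=0, d=(M1−M0)/(6·2)=13/18, b=Δ0−h0·(2M0+M1)/6=-53/9
seg 1: a=-3, c=M1/2=13/3, d=(M2−M1)/(6·1)=-28/9, b=Δ1−h1·(2M1+M2)/6=25/9
seg 2: a=1, c=M2/2=-5, d=(M3−M2)/(6·2)=97/72, b=Δ2−h2·(2M2+M3)/6=19/9
seg 3: a=-4, c=M3/2=37/12, d=(M4−M3)/(6·2)=-11/18, b=Δ3−h3·(2M3+M4)/6=-31/18
seg 4: a=0, c=M4/2=-7/12, d=(M5−M4)/(6·2)=7/72, b=Δ4−h4·(2M4+M5)/6=59/18
t_q=6 → seg 3, τ=1; S=-4+-31/18·τ+37/12·τ²+-11/18·τ³=-13/4

  seg 0: a=3 b=-53/9 c=0 d=13/18
  seg 1: a=-3 b=25/9 c=13/3 d=-28/9
  seg 2: a=1 b=19/9 c=-5 d=97/72
  seg 3: a=-4 b=-31/18 c=37/12 d=-11/18
  seg 4: a=0 b=59/18 c=-7/12 d=7/72
S(6) = -13/4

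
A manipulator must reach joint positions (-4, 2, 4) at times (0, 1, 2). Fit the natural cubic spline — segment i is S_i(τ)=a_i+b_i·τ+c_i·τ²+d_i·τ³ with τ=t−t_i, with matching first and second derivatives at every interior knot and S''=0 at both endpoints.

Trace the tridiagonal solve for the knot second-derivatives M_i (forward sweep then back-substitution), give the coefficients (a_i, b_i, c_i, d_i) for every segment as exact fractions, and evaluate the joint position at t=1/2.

Δ: Δ0=6, Δ1=2
row 1: diag=4, rhs=-24; c'=1/4, d'=-6
back: M1=-6
M: M0=0, M1=-6, M2=0
seg 0: a=-4, c=M0/2=0, d=(M1−M0)/(6·1)=-1, b=Δ0−h0·(2M0+M1)/6=7
seg 1: a=2, c=M1/2=-3, d=(M2−M1)/(6·1)=1, b=Δ1−h1·(2M1+M2)/6=4
t_q=1/2 → seg 0, τ=1/2; S=-4+7·τ+0·τ²+-1·τ³=-5/8

  seg 0: a=-4 b=7 c=0 d=-1
  seg 1: a=2 b=4 c=-3 d=1
S(1/2) = -5/8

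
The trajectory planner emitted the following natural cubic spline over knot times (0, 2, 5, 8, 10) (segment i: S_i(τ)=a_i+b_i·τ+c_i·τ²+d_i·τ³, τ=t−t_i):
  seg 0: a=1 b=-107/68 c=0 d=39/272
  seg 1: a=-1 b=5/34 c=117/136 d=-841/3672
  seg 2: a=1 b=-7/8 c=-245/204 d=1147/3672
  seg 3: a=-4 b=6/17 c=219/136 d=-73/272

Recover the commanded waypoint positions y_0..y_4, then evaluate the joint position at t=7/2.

y_0 = S_0(0) = a_0 = 1
y_1 = S_1(0) = a_1 = -1
y_2 = S_2(0) = a_2 = 1
y_3 = S_3(0) = a_3 = -4
y_4 = S_3(2) = 1
t_q=7/2 is in segment 1 (τ=3/2); S_1(τ)=417/1088

y_0=1 y_1=-1 y_2=1 y_3=-4 y_4=1
S(7/2) = 417/1088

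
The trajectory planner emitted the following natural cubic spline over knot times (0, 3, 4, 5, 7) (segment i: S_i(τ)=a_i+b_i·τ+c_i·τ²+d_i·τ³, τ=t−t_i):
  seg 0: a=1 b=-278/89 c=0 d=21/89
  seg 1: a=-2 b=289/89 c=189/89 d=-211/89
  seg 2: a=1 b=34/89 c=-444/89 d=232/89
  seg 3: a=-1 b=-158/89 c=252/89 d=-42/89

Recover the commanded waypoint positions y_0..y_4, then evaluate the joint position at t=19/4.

y_0 = S_0(0) = a_0 = 1
y_1 = S_1(0) = a_1 = -2
y_2 = S_2(0) = a_2 = 1
y_3 = S_3(0) = a_3 = -1
y_4 = S_3(2) = 3
t_q=19/4 is in segment 2 (τ=3/4); S_2(τ)=-299/712

y_0=1 y_1=-2 y_2=1 y_3=-1 y_4=3
S(19/4) = -299/712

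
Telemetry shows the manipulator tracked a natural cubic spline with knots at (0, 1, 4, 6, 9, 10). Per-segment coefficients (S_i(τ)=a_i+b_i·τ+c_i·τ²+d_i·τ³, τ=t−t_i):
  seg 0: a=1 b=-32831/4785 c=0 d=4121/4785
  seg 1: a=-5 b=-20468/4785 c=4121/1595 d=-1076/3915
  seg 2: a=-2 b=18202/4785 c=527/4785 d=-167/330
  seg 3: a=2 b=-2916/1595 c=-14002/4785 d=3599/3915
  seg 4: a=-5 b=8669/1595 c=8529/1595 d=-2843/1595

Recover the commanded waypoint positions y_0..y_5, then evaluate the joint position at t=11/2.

y_0=1 y_1=-5 y_2=-2 y_3=2 y_4=-5 y_5=4
S(11/2) = 57313/25520

y_0 = S_0(0) = a_0 = 1
y_1 = S_1(0) = a_1 = -5
y_2 = S_2(0) = a_2 = -2
y_3 = S_3(0) = a_3 = 2
y_4 = S_4(0) = a_4 = -5
y_5 = S_4(1) = 4
t_q=11/2 is in segment 2 (τ=3/2); S_2(τ)=57313/25520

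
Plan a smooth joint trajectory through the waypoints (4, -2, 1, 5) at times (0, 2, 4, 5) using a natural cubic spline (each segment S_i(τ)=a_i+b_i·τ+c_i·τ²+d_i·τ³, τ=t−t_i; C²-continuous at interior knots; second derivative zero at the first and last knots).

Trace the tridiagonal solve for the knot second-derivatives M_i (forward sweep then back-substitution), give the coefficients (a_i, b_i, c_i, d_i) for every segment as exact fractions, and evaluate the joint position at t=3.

Δ: Δ0=-3, Δ1=3/2, Δ2=4
row 1: diag=8, rhs=27; c'=1/4, d'=27/8
row 2: denom=6−2·1/4=11/2; d'=(15−2·27/8)/(11/2)=3/2
back: M2=3/2
back: M1=27/8−1/4·3/2=3
M: M0=0, M1=3, M2=3/2, M3=0
seg 0: a=4, c=M0/2=0, d=(M1−M0)/(6·2)=1/4, b=Δ0−h0·(2M0+M1)/6=-4
seg 1: a=-2, c=M1/2=3/2, d=(M2−M1)/(6·2)=-1/8, b=Δ1−h1·(2M1+M2)/6=-1
seg 2: a=1, c=M2/2=3/4, d=(M3−M2)/(6·1)=-1/4, b=Δ2−h2·(2M2+M3)/6=7/2
t_q=3 → seg 1, τ=1; S=-2+-1·τ+3/2·τ²+-1/8·τ³=-13/8

  seg 0: a=4 b=-4 c=0 d=1/4
  seg 1: a=-2 b=-1 c=3/2 d=-1/8
  seg 2: a=1 b=7/2 c=3/4 d=-1/4
S(3) = -13/8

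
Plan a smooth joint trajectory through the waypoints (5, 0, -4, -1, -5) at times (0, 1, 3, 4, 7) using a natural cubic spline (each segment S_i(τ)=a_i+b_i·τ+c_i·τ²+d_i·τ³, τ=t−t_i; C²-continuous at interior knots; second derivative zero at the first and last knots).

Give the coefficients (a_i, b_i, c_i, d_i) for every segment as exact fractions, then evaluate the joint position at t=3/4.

Δ: Δ0=-5, Δ1=-2, Δ2=3, Δ3=-4/3
row 1: diag=6, rhs=18; c'=1/3, d'=3
row 2: denom=6−2·1/3=16/3; d'=(30−2·3)/(16/3)=9/2
row 3: denom=8−1·3/16=125/16; d'=(-26−1·9/2)/(125/16)=-488/125
back: M3=-488/125
back: M2=9/2−3/16·-488/125=654/125
back: M1=3−1/3·654/125=157/125
M: M0=0, M1=157/125, M2=654/125, M3=-488/125, M4=0
seg 0: a=5, c=M0/2=0, d=(M1−M0)/(6·1)=157/750, b=Δ0−h0·(2M0+M1)/6=-3907/750
seg 1: a=0, c=M1/2=157/250, d=(M2−M1)/(6·2)=497/1500, b=Δ1−h1·(2M1+M2)/6=-1718/375
seg 2: a=-4, c=M2/2=327/125, d=(M3−M2)/(6·1)=-571/375, b=Δ2−h2·(2M2+M3)/6=143/75
seg 3: a=-1, c=M3/2=-244/125, d=(M4−M3)/(6·3)=244/1125, b=Δ3−h3·(2M3+M4)/6=964/375
t_q=3/4 → seg 0, τ=3/4; S=5+-3907/750·τ+0·τ²+157/750·τ³=18901/16000

  seg 0: a=5 b=-3907/750 c=0 d=157/750
  seg 1: a=0 b=-1718/375 c=157/250 d=497/1500
  seg 2: a=-4 b=143/75 c=327/125 d=-571/375
  seg 3: a=-1 b=964/375 c=-244/125 d=244/1125
S(3/4) = 18901/16000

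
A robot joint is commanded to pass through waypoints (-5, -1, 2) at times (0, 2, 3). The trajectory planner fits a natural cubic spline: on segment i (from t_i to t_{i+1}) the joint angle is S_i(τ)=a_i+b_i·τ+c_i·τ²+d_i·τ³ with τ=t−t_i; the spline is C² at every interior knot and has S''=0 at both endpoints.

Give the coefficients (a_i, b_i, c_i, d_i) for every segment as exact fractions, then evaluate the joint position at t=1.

Δ: Δ0=2, Δ1=3
row 1: diag=6, rhs=6; c'=1/6, d'=1
back: M1=1
M: M0=0, M1=1, M2=0
seg 0: a=-5, c=M0/2=0, d=(M1−M0)/(6·2)=1/12, b=Δ0−h0·(2M0+M1)/6=5/3
seg 1: a=-1, c=M1/2=1/2, d=(M2−M1)/(6·1)=-1/6, b=Δ1−h1·(2M1+M2)/6=8/3
t_q=1 → seg 0, τ=1; S=-5+5/3·τ+0·τ²+1/12·τ³=-13/4

  seg 0: a=-5 b=5/3 c=0 d=1/12
  seg 1: a=-1 b=8/3 c=1/2 d=-1/6
S(1) = -13/4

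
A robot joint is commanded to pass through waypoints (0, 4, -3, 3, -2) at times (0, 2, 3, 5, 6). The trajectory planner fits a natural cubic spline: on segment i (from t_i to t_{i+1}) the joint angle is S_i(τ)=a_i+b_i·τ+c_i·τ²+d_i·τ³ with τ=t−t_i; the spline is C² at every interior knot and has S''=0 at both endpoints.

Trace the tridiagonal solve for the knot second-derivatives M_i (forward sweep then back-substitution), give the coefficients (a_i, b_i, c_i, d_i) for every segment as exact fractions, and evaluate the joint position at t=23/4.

  seg 0: a=0 b=550/93 c=0 d=-91/93
  seg 1: a=4 b=-542/93 c=-182/31 d=437/93
  seg 2: a=-3 b=-323/93 c=255/31 d=-232/93
  seg 3: a=3 b=-47/93 c=-209/31 d=209/93
S(23/4) = -443/1984

Δ: Δ0=2, Δ1=-7, Δ2=3, Δ3=-5
row 1: diag=6, rhs=-54; c'=1/6, d'=-9
row 2: denom=6−1·1/6=35/6; d'=(60−1·-9)/(35/6)=414/35
row 3: denom=6−2·12/35=186/35; d'=(-48−2·414/35)/(186/35)=-418/31
back: M3=-418/31
back: M2=414/35−12/35·-418/31=510/31
back: M1=-9−1/6·510/31=-364/31
M: M0=0, M1=-364/31, M2=510/31, M3=-418/31, M4=0
seg 0: a=0, c=M0/2=0, d=(M1−M0)/(6·2)=-91/93, b=Δ0−h0·(2M0+M1)/6=550/93
seg 1: a=4, c=M1/2=-182/31, d=(M2−M1)/(6·1)=437/93, b=Δ1−h1·(2M1+M2)/6=-542/93
seg 2: a=-3, c=M2/2=255/31, d=(M3−M2)/(6·2)=-232/93, b=Δ2−h2·(2M2+M3)/6=-323/93
seg 3: a=3, c=M3/2=-209/31, d=(M4−M3)/(6·1)=209/93, b=Δ3−h3·(2M3+M4)/6=-47/93
t_q=23/4 → seg 3, τ=3/4; S=3+-47/93·τ+-209/31·τ²+209/93·τ³=-443/1984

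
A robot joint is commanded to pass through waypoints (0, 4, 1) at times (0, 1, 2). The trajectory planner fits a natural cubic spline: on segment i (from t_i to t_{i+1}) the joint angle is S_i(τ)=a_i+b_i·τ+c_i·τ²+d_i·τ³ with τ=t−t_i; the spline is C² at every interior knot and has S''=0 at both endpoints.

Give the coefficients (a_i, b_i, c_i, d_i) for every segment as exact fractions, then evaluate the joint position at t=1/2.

Δ: Δ0=4, Δ1=-3
row 1: diag=4, rhs=-42; c'=1/4, d'=-21/2
back: M1=-21/2
M: M0=0, M1=-21/2, M2=0
seg 0: a=0, c=M0/2=0, d=(M1−M0)/(6·1)=-7/4, b=Δ0−h0·(2M0+M1)/6=23/4
seg 1: a=4, c=M1/2=-21/4, d=(M2−M1)/(6·1)=7/4, b=Δ1−h1·(2M1+M2)/6=1/2
t_q=1/2 → seg 0, τ=1/2; S=0+23/4·τ+0·τ²+-7/4·τ³=85/32

  seg 0: a=0 b=23/4 c=0 d=-7/4
  seg 1: a=4 b=1/2 c=-21/4 d=7/4
S(1/2) = 85/32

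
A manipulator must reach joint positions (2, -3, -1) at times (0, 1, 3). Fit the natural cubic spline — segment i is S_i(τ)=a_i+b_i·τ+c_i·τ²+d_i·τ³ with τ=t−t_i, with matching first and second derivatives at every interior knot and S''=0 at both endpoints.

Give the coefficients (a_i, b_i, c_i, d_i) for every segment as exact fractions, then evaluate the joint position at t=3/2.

  seg 0: a=2 b=-6 c=0 d=1
  seg 1: a=-3 b=-3 c=3 d=-1/2
S(3/2) = -61/16

Δ: Δ0=-5, Δ1=1
row 1: diag=6, rhs=36; c'=1/3, d'=6
back: M1=6
M: M0=0, M1=6, M2=0
seg 0: a=2, c=M0/2=0, d=(M1−M0)/(6·1)=1, b=Δ0−h0·(2M0+M1)/6=-6
seg 1: a=-3, c=M1/2=3, d=(M2−M1)/(6·2)=-1/2, b=Δ1−h1·(2M1+M2)/6=-3
t_q=3/2 → seg 1, τ=1/2; S=-3+-3·τ+3·τ²+-1/2·τ³=-61/16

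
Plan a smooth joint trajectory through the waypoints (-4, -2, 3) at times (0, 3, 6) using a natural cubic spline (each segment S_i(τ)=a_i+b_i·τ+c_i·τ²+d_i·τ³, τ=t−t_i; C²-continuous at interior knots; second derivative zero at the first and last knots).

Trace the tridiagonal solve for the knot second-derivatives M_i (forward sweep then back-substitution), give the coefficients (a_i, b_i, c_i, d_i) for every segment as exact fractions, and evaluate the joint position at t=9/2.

Δ: Δ0=2/3, Δ1=5/3
row 1: diag=12, rhs=6; c'=1/4, d'=1/2
back: M1=1/2
M: M0=0, M1=1/2, M2=0
seg 0: a=-4, c=M0/2=0, d=(M1−M0)/(6·3)=1/36, b=Δ0−h0·(2M0+M1)/6=5/12
seg 1: a=-2, c=M1/2=1/4, d=(M2−M1)/(6·3)=-1/36, b=Δ1−h1·(2M1+M2)/6=7/6
t_q=9/2 → seg 1, τ=3/2; S=-2+7/6·τ+1/4·τ²+-1/36·τ³=7/32

  seg 0: a=-4 b=5/12 c=0 d=1/36
  seg 1: a=-2 b=7/6 c=1/4 d=-1/36
S(9/2) = 7/32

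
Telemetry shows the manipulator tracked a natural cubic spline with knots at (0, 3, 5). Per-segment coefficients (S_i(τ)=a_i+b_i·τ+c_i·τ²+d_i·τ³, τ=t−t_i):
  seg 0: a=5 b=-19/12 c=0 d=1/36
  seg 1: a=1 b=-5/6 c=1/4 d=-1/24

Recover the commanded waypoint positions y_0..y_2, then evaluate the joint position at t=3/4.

y_0 = S_0(0) = a_0 = 5
y_1 = S_1(0) = a_1 = 1
y_2 = S_1(2) = 0
t_q=3/4 is in segment 0 (τ=3/4); S_0(τ)=979/256

y_0=5 y_1=1 y_2=0
S(3/4) = 979/256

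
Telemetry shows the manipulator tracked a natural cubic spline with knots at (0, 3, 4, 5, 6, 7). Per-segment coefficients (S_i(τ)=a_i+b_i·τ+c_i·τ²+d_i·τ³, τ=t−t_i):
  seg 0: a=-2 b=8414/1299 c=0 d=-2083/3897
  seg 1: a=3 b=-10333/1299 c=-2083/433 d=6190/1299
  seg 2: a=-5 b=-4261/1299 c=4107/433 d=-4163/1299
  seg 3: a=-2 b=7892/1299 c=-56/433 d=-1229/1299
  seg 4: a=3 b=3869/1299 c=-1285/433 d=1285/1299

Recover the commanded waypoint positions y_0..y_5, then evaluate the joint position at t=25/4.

y_0=-2 y_1=3 y_2=-5 y_3=-2 y_4=3 y_5=4
S(25/4) = 99059/27712

y_0 = S_0(0) = a_0 = -2
y_1 = S_1(0) = a_1 = 3
y_2 = S_2(0) = a_2 = -5
y_3 = S_3(0) = a_3 = -2
y_4 = S_4(0) = a_4 = 3
y_5 = S_4(1) = 4
t_q=25/4 is in segment 4 (τ=1/4); S_4(τ)=99059/27712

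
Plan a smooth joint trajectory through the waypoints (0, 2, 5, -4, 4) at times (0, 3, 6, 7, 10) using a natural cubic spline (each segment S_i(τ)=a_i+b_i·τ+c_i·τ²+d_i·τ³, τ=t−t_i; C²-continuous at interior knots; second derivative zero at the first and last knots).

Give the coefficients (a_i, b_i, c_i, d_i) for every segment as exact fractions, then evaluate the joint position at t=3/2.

  seg 0: a=0 b=-12/19 c=0 d=74/513
  seg 1: a=2 b=62/19 c=74/57 d=-13/19
  seg 2: a=5 b=-141/19 c=-277/57 d=187/57
  seg 3: a=-4 b=-416/57 c=284/57 d=-284/513
S(3/2) = -35/76

Δ: Δ0=2/3, Δ1=1, Δ2=-9, Δ3=8/3
row 1: diag=12, rhs=2; c'=1/4, d'=1/6
row 2: denom=8−3·1/4=29/4; d'=(-60−3·1/6)/(29/4)=-242/29
row 3: denom=8−1·4/29=228/29; d'=(70−1·-242/29)/(228/29)=568/57
back: M3=568/57
back: M2=-242/29−4/29·568/57=-554/57
back: M1=1/6−1/4·-554/57=148/57
M: M0=0, M1=148/57, M2=-554/57, M3=568/57, M4=0
seg 0: a=0, c=M0/2=0, d=(M1−M0)/(6·3)=74/513, b=Δ0−h0·(2M0+M1)/6=-12/19
seg 1: a=2, c=M1/2=74/57, d=(M2−M1)/(6·3)=-13/19, b=Δ1−h1·(2M1+M2)/6=62/19
seg 2: a=5, c=M2/2=-277/57, d=(M3−M2)/(6·1)=187/57, b=Δ2−h2·(2M2+M3)/6=-141/19
seg 3: a=-4, c=M3/2=284/57, d=(M4−M3)/(6·3)=-284/513, b=Δ3−h3·(2M3+M4)/6=-416/57
t_q=3/2 → seg 0, τ=3/2; S=0+-12/19·τ+0·τ²+74/513·τ³=-35/76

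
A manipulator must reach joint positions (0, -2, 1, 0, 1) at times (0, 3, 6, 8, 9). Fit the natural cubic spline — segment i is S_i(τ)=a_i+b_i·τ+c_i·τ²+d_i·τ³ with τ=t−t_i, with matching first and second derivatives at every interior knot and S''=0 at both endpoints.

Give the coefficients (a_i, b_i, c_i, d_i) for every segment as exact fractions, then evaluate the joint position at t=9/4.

Δ: Δ0=-2/3, Δ1=1, Δ2=-1/2, Δ3=1
row 1: diag=12, rhs=10; c'=1/4, d'=5/6
row 2: denom=10−3·1/4=37/4; d'=(-9−3·5/6)/(37/4)=-46/37
row 3: denom=6−2·8/37=206/37; d'=(9−2·-46/37)/(206/37)=425/206
back: M3=425/206
back: M2=-46/37−8/37·425/206=-174/103
back: M1=5/6−1/4·-174/103=388/309
M: M0=0, M1=388/309, M2=-174/103, M3=425/206, M4=0
seg 0: a=0, c=M0/2=0, d=(M1−M0)/(6·3)=194/2781, b=Δ0−h0·(2M0+M1)/6=-400/309
seg 1: a=-2, c=M1/2=194/309, d=(M2−M1)/(6·3)=-455/2781, b=Δ1−h1·(2M1+M2)/6=182/309
seg 2: a=1, c=M2/2=-87/103, d=(M3−M2)/(6·2)=773/2472, b=Δ2−h2·(2M2+M3)/6=-19/309
seg 3: a=0, c=M3/2=425/412, d=(M4−M3)/(6·1)=-425/1236, b=Δ3−h3·(2M3+M4)/6=193/618
t_q=9/4 → seg 0, τ=9/4; S=0+-400/309·τ+0·τ²+194/2781·τ³=-6981/3296

  seg 0: a=0 b=-400/309 c=0 d=194/2781
  seg 1: a=-2 b=182/309 c=194/309 d=-455/2781
  seg 2: a=1 b=-19/309 c=-87/103 d=773/2472
  seg 3: a=0 b=193/618 c=425/412 d=-425/1236
S(9/4) = -6981/3296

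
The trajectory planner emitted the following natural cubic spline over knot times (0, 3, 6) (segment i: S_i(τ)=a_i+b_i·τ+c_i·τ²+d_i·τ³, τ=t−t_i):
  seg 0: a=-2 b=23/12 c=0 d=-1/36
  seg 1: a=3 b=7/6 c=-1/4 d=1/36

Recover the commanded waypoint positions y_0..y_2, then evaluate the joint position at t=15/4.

y_0 = S_0(0) = a_0 = -2
y_1 = S_1(0) = a_1 = 3
y_2 = S_1(3) = 5
t_q=15/4 is in segment 1 (τ=3/4); S_1(τ)=959/256

y_0=-2 y_1=3 y_2=5
S(15/4) = 959/256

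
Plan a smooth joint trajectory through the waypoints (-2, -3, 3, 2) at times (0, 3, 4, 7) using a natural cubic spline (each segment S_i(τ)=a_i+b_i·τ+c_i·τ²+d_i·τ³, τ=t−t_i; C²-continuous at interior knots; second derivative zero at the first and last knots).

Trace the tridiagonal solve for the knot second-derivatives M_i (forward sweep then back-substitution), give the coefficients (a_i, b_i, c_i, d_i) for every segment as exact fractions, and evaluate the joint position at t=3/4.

Δ: Δ0=-1/3, Δ1=6, Δ2=-1/3
row 1: diag=8, rhs=38; c'=1/8, d'=19/4
row 2: denom=8−1·1/8=63/8; d'=(-38−1·19/4)/(63/8)=-38/7
back: M2=-38/7
back: M1=19/4−1/8·-38/7=38/7
M: M0=0, M1=38/7, M2=-38/7, M3=0
seg 0: a=-2, c=M0/2=0, d=(M1−M0)/(6·3)=19/63, b=Δ0−h0·(2M0+M1)/6=-64/21
seg 1: a=-3, c=M1/2=19/7, d=(M2−M1)/(6·1)=-38/21, b=Δ1−h1·(2M1+M2)/6=107/21
seg 2: a=3, c=M2/2=-19/7, d=(M3−M2)/(6·3)=19/63, b=Δ2−h2·(2M2+M3)/6=107/21
t_q=3/4 → seg 0, τ=3/4; S=-2+-64/21·τ+0·τ²+19/63·τ³=-1863/448

  seg 0: a=-2 b=-64/21 c=0 d=19/63
  seg 1: a=-3 b=107/21 c=19/7 d=-38/21
  seg 2: a=3 b=107/21 c=-19/7 d=19/63
S(3/4) = -1863/448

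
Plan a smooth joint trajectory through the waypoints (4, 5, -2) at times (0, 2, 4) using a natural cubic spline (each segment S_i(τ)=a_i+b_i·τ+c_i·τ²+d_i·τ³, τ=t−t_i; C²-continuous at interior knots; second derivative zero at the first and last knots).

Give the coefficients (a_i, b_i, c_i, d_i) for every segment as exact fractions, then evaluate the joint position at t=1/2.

  seg 0: a=4 b=3/2 c=0 d=-1/4
  seg 1: a=5 b=-3/2 c=-3/2 d=1/4
S(1/2) = 151/32

Δ: Δ0=1/2, Δ1=-7/2
row 1: diag=8, rhs=-24; c'=1/4, d'=-3
back: M1=-3
M: M0=0, M1=-3, M2=0
seg 0: a=4, c=M0/2=0, d=(M1−M0)/(6·2)=-1/4, b=Δ0−h0·(2M0+M1)/6=3/2
seg 1: a=5, c=M1/2=-3/2, d=(M2−M1)/(6·2)=1/4, b=Δ1−h1·(2M1+M2)/6=-3/2
t_q=1/2 → seg 0, τ=1/2; S=4+3/2·τ+0·τ²+-1/4·τ³=151/32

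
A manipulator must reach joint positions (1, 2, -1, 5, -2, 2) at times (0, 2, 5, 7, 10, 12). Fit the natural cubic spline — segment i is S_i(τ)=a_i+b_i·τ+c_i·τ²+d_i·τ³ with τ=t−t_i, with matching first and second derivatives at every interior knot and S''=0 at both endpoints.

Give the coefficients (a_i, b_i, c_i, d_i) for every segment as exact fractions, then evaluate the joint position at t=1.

  seg 0: a=1 b=19061/15762 c=0 d=-2795/15762
  seg 1: a=2 b=-14479/15762 c=-2795/2627 d=49027/141858
  seg 2: a=-1 b=15991/7881 c=32257/15762 d=-665/852
  seg 3: a=5 b=2230/2627 c=-20779/7881 d=37258/70929
  seg 4: a=-2 b=-2070/2627 c=5493/2627 d=-1831/5254
S(1) = 5338/2627

Δ: Δ0=1/2, Δ1=-1, Δ2=3, Δ3=-7/3, Δ4=2
row 1: diag=10, rhs=-9; c'=3/10, d'=-9/10
row 2: denom=10−3·3/10=91/10; d'=(24−3·-9/10)/(91/10)=267/91
row 3: denom=10−2·20/91=870/91; d'=(-32−2·267/91)/(870/91)=-1723/435
row 4: denom=10−3·91/290=2627/290; d'=(26−3·-1723/435)/(2627/290)=10986/2627
back: M4=10986/2627
back: M3=-1723/435−91/290·10986/2627=-41558/7881
back: M2=267/91−20/91·-41558/7881=32257/7881
back: M1=-9/10−3/10·32257/7881=-5590/2627
M: M0=0, M1=-5590/2627, M2=32257/7881, M3=-41558/7881, M4=10986/2627, M5=0
seg 0: a=1, c=M0/2=0, d=(M1−M0)/(6·2)=-2795/15762, b=Δ0−h0·(2M0+M1)/6=19061/15762
seg 1: a=2, c=M1/2=-2795/2627, d=(M2−M1)/(6·3)=49027/141858, b=Δ1−h1·(2M1+M2)/6=-14479/15762
seg 2: a=-1, c=M2/2=32257/15762, d=(M3−M2)/(6·2)=-665/852, b=Δ2−h2·(2M2+M3)/6=15991/7881
seg 3: a=5, c=M3/2=-20779/7881, d=(M4−M3)/(6·3)=37258/70929, b=Δ3−h3·(2M3+M4)/6=2230/2627
seg 4: a=-2, c=M4/2=5493/2627, d=(M5−M4)/(6·2)=-1831/5254, b=Δ4−h4·(2M4+M5)/6=-2070/2627
t_q=1 → seg 0, τ=1; S=1+19061/15762·τ+0·τ²+-2795/15762·τ³=5338/2627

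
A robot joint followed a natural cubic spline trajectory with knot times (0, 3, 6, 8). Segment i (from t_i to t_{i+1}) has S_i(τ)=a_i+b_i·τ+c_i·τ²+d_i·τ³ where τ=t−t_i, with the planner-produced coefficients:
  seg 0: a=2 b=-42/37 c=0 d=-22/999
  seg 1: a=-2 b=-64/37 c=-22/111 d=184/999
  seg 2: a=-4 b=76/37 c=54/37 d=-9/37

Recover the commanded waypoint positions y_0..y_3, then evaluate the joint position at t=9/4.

y_0 = S_0(0) = a_0 = 2
y_1 = S_1(0) = a_1 = -2
y_2 = S_2(0) = a_2 = -4
y_3 = S_2(2) = 4
t_q=9/4 is in segment 0 (τ=9/4); S_0(τ)=-953/1184

y_0=2 y_1=-2 y_2=-4 y_3=4
S(9/4) = -953/1184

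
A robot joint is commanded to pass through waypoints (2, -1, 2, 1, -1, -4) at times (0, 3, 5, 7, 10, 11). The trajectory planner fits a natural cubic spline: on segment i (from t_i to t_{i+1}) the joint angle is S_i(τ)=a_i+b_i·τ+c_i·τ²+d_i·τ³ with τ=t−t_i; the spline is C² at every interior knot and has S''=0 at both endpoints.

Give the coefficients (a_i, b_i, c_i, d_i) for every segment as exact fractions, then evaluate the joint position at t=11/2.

  seg 0: a=2 b=-2504/1269 c=0 d=1235/11421
  seg 1: a=-1 b=1201/1269 c=1235/1269 d=-3535/10152
  seg 2: a=2 b=559/846 c=-5665/5076 d=2719/10152
  seg 3: a=1 b=-748/1269 c=623/1269 d=-1967/11421
  seg 4: a=-1 b=-2911/1269 c=-448/423 d=448/1269
S(11/2) = 56441/27072

Δ: Δ0=-1, Δ1=3/2, Δ2=-1/2, Δ3=-2/3, Δ4=-3
row 1: diag=10, rhs=15; c'=1/5, d'=3/2
row 2: denom=8−2·1/5=38/5; d'=(-12−2·3/2)/(38/5)=-75/38
row 3: denom=10−2·5/19=180/19; d'=(-1−2·-75/38)/(180/19)=14/45
row 4: denom=8−3·19/60=141/20; d'=(-14−3·14/45)/(141/20)=-896/423
back: M4=-896/423
back: M3=14/45−19/60·-896/423=1246/1269
back: M2=-75/38−5/19·1246/1269=-5665/2538
back: M1=3/2−1/5·-5665/2538=2470/1269
M: M0=0, M1=2470/1269, M2=-5665/2538, M3=1246/1269, M4=-896/423, M5=0
seg 0: a=2, c=M0/2=0, d=(M1−M0)/(6·3)=1235/11421, b=Δ0−h0·(2M0+M1)/6=-2504/1269
seg 1: a=-1, c=M1/2=1235/1269, d=(M2−M1)/(6·2)=-3535/10152, b=Δ1−h1·(2M1+M2)/6=1201/1269
seg 2: a=2, c=M2/2=-5665/5076, d=(M3−M2)/(6·2)=2719/10152, b=Δ2−h2·(2M2+M3)/6=559/846
seg 3: a=1, c=M3/2=623/1269, d=(M4−M3)/(6·3)=-1967/11421, b=Δ3−h3·(2M3+M4)/6=-748/1269
seg 4: a=-1, c=M4/2=-448/423, d=(M5−M4)/(6·1)=448/1269, b=Δ4−h4·(2M4+M5)/6=-2911/1269
t_q=11/2 → seg 2, τ=1/2; S=2+559/846·τ+-5665/5076·τ²+2719/10152·τ³=56441/27072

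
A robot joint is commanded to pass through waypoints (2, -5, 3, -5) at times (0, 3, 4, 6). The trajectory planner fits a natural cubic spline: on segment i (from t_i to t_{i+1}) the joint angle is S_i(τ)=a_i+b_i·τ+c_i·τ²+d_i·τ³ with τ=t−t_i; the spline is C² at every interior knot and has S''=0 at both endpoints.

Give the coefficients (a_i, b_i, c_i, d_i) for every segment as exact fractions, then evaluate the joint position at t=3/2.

Δ: Δ0=-7/3, Δ1=8, Δ2=-4
row 1: diag=8, rhs=62; c'=1/8, d'=31/4
row 2: denom=6−1·1/8=47/8; d'=(-72−1·31/4)/(47/8)=-638/47
back: M2=-638/47
back: M1=31/4−1/8·-638/47=444/47
M: M0=0, M1=444/47, M2=-638/47, M3=0
seg 0: a=2, c=M0/2=0, d=(M1−M0)/(6·3)=74/141, b=Δ0−h0·(2M0+M1)/6=-995/141
seg 1: a=-5, c=M1/2=222/47, d=(M2−M1)/(6·1)=-541/141, b=Δ1−h1·(2M1+M2)/6=1003/141
seg 2: a=3, c=M2/2=-319/47, d=(M3−M2)/(6·2)=319/282, b=Δ2−h2·(2M2+M3)/6=712/141
t_q=3/2 → seg 0, τ=3/2; S=2+-995/141·τ+0·τ²+74/141·τ³=-1281/188

  seg 0: a=2 b=-995/141 c=0 d=74/141
  seg 1: a=-5 b=1003/141 c=222/47 d=-541/141
  seg 2: a=3 b=712/141 c=-319/47 d=319/282
S(3/2) = -1281/188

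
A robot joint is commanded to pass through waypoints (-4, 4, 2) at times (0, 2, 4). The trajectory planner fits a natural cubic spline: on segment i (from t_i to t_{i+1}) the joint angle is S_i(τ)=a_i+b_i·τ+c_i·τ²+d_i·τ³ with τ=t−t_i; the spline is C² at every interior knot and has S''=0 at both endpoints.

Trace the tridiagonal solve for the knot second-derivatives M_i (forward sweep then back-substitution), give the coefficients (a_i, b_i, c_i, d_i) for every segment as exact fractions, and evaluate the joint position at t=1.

Δ: Δ0=4, Δ1=-1
row 1: diag=8, rhs=-30; c'=1/4, d'=-15/4
back: M1=-15/4
M: M0=0, M1=-15/4, M2=0
seg 0: a=-4, c=M0/2=0, d=(M1−M0)/(6·2)=-5/16, b=Δ0−h0·(2M0+M1)/6=21/4
seg 1: a=4, c=M1/2=-15/8, d=(M2−M1)/(6·2)=5/16, b=Δ1−h1·(2M1+M2)/6=3/2
t_q=1 → seg 0, τ=1; S=-4+21/4·τ+0·τ²+-5/16·τ³=15/16

  seg 0: a=-4 b=21/4 c=0 d=-5/16
  seg 1: a=4 b=3/2 c=-15/8 d=5/16
S(1) = 15/16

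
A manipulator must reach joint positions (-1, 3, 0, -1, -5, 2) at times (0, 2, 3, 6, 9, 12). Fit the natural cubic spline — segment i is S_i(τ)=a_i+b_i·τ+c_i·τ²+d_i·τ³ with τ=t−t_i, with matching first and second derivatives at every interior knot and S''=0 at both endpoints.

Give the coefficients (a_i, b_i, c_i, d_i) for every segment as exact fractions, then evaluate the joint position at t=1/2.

  seg 0: a=-1 b=7324/1899 c=0 d=-1763/3798
  seg 1: a=3 b=-3254/1899 c=-1763/633 d=2846/1899
  seg 2: a=0 b=-5294/1899 c=361/211 d=-5086/17091
  seg 3: a=-1 b=-1058/1899 c=-1837/1899 d=4037/17091
  seg 4: a=-5 b=31/1899 c=2200/1899 d=-2200/17091
S(1/2) = 8815/10128

Δ: Δ0=2, Δ1=-3, Δ2=-1/3, Δ3=-4/3, Δ4=7/3
row 1: diag=6, rhs=-30; c'=1/6, d'=-5
row 2: denom=8−1·1/6=47/6; d'=(16−1·-5)/(47/6)=126/47
row 3: denom=12−3·18/47=510/47; d'=(-6−3·126/47)/(510/47)=-22/17
row 4: denom=12−3·47/170=1899/170; d'=(22−3·-22/17)/(1899/170)=4400/1899
back: M4=4400/1899
back: M3=-22/17−47/170·4400/1899=-3674/1899
back: M2=126/47−18/47·-3674/1899=722/211
back: M1=-5−1/6·722/211=-3526/633
M: M0=0, M1=-3526/633, M2=722/211, M3=-3674/1899, M4=4400/1899, M5=0
seg 0: a=-1, c=M0/2=0, d=(M1−M0)/(6·2)=-1763/3798, b=Δ0−h0·(2M0+M1)/6=7324/1899
seg 1: a=3, c=M1/2=-1763/633, d=(M2−M1)/(6·1)=2846/1899, b=Δ1−h1·(2M1+M2)/6=-3254/1899
seg 2: a=0, c=M2/2=361/211, d=(M3−M2)/(6·3)=-5086/17091, b=Δ2−h2·(2M2+M3)/6=-5294/1899
seg 3: a=-1, c=M3/2=-1837/1899, d=(M4−M3)/(6·3)=4037/17091, b=Δ3−h3·(2M3+M4)/6=-1058/1899
seg 4: a=-5, c=M4/2=2200/1899, d=(M5−M4)/(6·3)=-2200/17091, b=Δ4−h4·(2M4+M5)/6=31/1899
t_q=1/2 → seg 0, τ=1/2; S=-1+7324/1899·τ+0·τ²+-1763/3798·τ³=8815/10128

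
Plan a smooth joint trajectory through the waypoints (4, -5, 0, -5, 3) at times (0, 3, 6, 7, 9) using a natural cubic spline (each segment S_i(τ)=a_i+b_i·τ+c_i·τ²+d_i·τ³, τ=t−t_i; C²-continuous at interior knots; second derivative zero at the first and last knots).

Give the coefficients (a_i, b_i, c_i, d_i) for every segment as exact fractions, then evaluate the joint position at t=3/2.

  seg 0: a=4 b=-2629/510 c=0 d=1099/4590
  seg 1: a=-5 b=334/255 c=1099/510 d=-623/918
  seg 2: a=0 b=-2083/510 c=-336/85 d=1549/510
  seg 3: a=-5 b=-734/255 c=877/170 d=-877/1020
S(3/2) = -3977/1360

Δ: Δ0=-3, Δ1=5/3, Δ2=-5, Δ3=4
row 1: diag=12, rhs=28; c'=1/4, d'=7/3
row 2: denom=8−3·1/4=29/4; d'=(-40−3·7/3)/(29/4)=-188/29
row 3: denom=6−1·4/29=170/29; d'=(54−1·-188/29)/(170/29)=877/85
back: M3=877/85
back: M2=-188/29−4/29·877/85=-672/85
back: M1=7/3−1/4·-672/85=1099/255
M: M0=0, M1=1099/255, M2=-672/85, M3=877/85, M4=0
seg 0: a=4, c=M0/2=0, d=(M1−M0)/(6·3)=1099/4590, b=Δ0−h0·(2M0+M1)/6=-2629/510
seg 1: a=-5, c=M1/2=1099/510, d=(M2−M1)/(6·3)=-623/918, b=Δ1−h1·(2M1+M2)/6=334/255
seg 2: a=0, c=M2/2=-336/85, d=(M3−M2)/(6·1)=1549/510, b=Δ2−h2·(2M2+M3)/6=-2083/510
seg 3: a=-5, c=M3/2=877/170, d=(M4−M3)/(6·2)=-877/1020, b=Δ3−h3·(2M3+M4)/6=-734/255
t_q=3/2 → seg 0, τ=3/2; S=4+-2629/510·τ+0·τ²+1099/4590·τ³=-3977/1360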